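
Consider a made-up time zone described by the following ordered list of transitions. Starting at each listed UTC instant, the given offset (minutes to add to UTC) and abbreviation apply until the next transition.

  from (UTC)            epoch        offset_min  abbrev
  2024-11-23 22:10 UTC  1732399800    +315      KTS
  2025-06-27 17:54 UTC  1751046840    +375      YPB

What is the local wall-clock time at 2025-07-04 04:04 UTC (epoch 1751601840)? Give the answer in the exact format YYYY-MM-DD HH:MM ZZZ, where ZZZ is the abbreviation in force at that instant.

Query: 2025-07-04 04:04 UTC
Rule 2/2 (YPB, +06:15): 2025-06-27 17:54 UTC ≤ query < +∞
4·60 + 4 + 375 = 619 min
619 = 0·1440 + 619; 619 = 10·60 + 19 → 10:19, same day
→ 2025-07-04 10:19 YPB

2025-07-04 10:19 YPB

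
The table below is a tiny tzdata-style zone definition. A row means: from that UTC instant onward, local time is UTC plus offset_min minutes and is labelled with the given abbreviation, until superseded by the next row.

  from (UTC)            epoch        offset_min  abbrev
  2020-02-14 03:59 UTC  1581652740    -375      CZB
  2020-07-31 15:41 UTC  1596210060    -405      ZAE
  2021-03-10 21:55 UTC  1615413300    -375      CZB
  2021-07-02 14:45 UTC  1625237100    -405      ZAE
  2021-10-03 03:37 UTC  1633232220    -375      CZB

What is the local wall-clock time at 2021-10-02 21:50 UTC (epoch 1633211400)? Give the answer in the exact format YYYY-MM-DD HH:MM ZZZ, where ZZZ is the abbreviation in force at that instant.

2021-10-02 15:05 ZAE

Query: 2021-10-02 21:50 UTC
Rule 4/5 (ZAE, -06:45): 2021-07-02 14:45 UTC ≤ query < 2021-10-03 03:37 UTC
21·60 + 50 - 405 = 905 min
905 = 0·1440 + 905; 905 = 15·60 + 5 → 15:05, same day
→ 2021-10-02 15:05 ZAE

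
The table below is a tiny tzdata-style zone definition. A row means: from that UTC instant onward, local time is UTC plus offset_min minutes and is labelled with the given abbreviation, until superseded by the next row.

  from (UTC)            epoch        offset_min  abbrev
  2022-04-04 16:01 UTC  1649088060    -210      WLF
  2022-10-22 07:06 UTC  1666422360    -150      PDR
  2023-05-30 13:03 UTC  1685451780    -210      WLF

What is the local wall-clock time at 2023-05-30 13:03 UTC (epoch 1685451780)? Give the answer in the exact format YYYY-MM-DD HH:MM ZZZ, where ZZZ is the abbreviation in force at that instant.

Query: 2023-05-30 13:03 UTC
Rule 3/3 (WLF, -03:30): 2023-05-30 13:03 UTC ≤ query < +∞
13·60 + 3 - 210 = 573 min
573 = 0·1440 + 573; 573 = 9·60 + 33 → 09:33, same day
→ 2023-05-30 09:33 WLF

2023-05-30 09:33 WLF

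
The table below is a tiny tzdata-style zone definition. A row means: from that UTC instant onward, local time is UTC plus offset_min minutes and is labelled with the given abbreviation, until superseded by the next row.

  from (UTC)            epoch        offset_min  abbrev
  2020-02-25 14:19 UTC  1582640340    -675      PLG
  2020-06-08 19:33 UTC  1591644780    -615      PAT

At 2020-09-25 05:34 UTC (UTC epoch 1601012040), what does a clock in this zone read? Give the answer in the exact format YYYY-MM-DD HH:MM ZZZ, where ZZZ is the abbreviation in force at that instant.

2020-09-24 19:19 PAT

Query: 2020-09-25 05:34 UTC
Rule 2/2 (PAT, -10:15): 2020-06-08 19:33 UTC ≤ query < +∞
5·60 + 34 - 615 = -281 min
-281 = -1·1440 + 1159; 1159 = 19·60 + 19 → 19:19, 2020-09-25 - 1 day = 2020-09-24
→ 2020-09-24 19:19 PAT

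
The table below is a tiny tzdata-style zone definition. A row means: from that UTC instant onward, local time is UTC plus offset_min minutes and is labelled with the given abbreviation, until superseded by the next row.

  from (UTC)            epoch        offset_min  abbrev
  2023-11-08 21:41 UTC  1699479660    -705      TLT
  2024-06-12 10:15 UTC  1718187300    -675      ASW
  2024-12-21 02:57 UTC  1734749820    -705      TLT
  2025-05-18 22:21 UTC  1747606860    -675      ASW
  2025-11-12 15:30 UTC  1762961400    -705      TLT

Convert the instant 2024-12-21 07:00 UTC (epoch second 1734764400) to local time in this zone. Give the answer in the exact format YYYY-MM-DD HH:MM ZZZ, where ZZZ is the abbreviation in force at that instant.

2024-12-20 19:15 TLT

Query: 2024-12-21 07:00 UTC
Rule 3/5 (TLT, -11:45): 2024-12-21 02:57 UTC ≤ query < 2025-05-18 22:21 UTC
7·60 + 0 - 705 = -285 min
-285 = -1·1440 + 1155; 1155 = 19·60 + 15 → 19:15, 2024-12-21 - 1 day = 2024-12-20
→ 2024-12-20 19:15 TLT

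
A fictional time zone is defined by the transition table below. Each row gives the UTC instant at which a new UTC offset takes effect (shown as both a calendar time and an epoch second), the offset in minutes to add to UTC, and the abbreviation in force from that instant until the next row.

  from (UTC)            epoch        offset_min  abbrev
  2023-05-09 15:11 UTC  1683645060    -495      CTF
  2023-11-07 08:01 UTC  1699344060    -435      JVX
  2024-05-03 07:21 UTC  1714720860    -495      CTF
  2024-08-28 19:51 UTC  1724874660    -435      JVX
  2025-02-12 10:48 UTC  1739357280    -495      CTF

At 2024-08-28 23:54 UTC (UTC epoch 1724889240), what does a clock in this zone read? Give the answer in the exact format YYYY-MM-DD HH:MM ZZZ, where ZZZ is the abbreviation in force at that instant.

2024-08-28 16:39 JVX

Query: 2024-08-28 23:54 UTC
Rule 4/5 (JVX, -07:15): 2024-08-28 19:51 UTC ≤ query < 2025-02-12 10:48 UTC
23·60 + 54 - 435 = 999 min
999 = 0·1440 + 999; 999 = 16·60 + 39 → 16:39, same day
→ 2024-08-28 16:39 JVX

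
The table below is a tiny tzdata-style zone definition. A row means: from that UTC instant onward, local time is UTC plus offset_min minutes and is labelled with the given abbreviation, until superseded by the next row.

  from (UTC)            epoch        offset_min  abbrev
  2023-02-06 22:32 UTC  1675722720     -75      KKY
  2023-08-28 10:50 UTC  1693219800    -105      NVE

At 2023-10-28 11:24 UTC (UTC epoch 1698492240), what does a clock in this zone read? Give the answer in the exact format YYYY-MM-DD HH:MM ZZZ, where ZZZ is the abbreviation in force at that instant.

Query: 2023-10-28 11:24 UTC
Rule 2/2 (NVE, -01:45): 2023-08-28 10:50 UTC ≤ query < +∞
11·60 + 24 - 105 = 579 min
579 = 0·1440 + 579; 579 = 9·60 + 39 → 09:39, same day
→ 2023-10-28 09:39 NVE

2023-10-28 09:39 NVE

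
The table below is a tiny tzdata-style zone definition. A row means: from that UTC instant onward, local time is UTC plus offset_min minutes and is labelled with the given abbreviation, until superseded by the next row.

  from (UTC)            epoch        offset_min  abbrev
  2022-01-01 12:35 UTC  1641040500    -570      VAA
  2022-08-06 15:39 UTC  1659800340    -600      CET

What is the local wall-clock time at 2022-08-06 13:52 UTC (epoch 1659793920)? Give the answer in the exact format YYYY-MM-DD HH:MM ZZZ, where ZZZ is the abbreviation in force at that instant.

Query: 2022-08-06 13:52 UTC
Rule 1/2 (VAA, -09:30): 2022-01-01 12:35 UTC ≤ query < 2022-08-06 15:39 UTC
13·60 + 52 - 570 = 262 min
262 = 0·1440 + 262; 262 = 4·60 + 22 → 04:22, same day
→ 2022-08-06 04:22 VAA

2022-08-06 04:22 VAA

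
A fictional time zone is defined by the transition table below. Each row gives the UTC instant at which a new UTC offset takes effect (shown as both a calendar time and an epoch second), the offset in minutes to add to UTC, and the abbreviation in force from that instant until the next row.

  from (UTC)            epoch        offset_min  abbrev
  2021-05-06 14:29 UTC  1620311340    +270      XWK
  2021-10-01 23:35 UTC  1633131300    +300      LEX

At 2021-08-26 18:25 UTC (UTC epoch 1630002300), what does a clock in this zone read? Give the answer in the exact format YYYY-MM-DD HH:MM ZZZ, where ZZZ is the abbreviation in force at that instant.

2021-08-26 22:55 XWK

Query: 2021-08-26 18:25 UTC
Rule 1/2 (XWK, +04:30): 2021-05-06 14:29 UTC ≤ query < 2021-10-01 23:35 UTC
18·60 + 25 + 270 = 1375 min
1375 = 0·1440 + 1375; 1375 = 22·60 + 55 → 22:55, same day
→ 2021-08-26 22:55 XWK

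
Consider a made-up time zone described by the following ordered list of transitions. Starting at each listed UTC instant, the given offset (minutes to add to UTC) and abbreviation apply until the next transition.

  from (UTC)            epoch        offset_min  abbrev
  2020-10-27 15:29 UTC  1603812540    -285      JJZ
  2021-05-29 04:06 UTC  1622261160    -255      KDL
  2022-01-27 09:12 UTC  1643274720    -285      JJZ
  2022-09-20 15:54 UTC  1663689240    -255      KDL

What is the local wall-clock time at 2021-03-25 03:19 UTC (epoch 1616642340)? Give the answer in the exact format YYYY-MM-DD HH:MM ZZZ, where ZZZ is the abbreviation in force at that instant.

2021-03-24 22:34 JJZ

Query: 2021-03-25 03:19 UTC
Rule 1/4 (JJZ, -04:45): 2020-10-27 15:29 UTC ≤ query < 2021-05-29 04:06 UTC
3·60 + 19 - 285 = -86 min
-86 = -1·1440 + 1354; 1354 = 22·60 + 34 → 22:34, 2021-03-25 - 1 day = 2021-03-24
→ 2021-03-24 22:34 JJZ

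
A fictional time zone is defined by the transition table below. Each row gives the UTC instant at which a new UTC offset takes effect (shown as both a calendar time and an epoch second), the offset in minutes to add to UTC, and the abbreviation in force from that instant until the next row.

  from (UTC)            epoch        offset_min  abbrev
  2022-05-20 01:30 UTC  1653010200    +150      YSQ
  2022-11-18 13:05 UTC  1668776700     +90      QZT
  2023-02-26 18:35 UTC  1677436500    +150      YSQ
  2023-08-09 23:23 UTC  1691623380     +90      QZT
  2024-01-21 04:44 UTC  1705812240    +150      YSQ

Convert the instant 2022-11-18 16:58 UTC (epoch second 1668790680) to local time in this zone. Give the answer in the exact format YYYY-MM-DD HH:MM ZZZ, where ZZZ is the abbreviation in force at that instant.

2022-11-18 18:28 QZT

Query: 2022-11-18 16:58 UTC
Rule 2/5 (QZT, +01:30): 2022-11-18 13:05 UTC ≤ query < 2023-02-26 18:35 UTC
16·60 + 58 + 90 = 1108 min
1108 = 0·1440 + 1108; 1108 = 18·60 + 28 → 18:28, same day
→ 2022-11-18 18:28 QZT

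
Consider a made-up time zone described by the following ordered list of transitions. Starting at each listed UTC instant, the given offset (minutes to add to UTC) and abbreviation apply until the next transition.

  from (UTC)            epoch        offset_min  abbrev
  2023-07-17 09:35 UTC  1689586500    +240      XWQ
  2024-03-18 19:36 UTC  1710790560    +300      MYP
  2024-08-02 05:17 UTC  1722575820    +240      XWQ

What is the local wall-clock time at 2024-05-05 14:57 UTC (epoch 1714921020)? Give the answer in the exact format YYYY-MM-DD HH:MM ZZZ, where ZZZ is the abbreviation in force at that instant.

Query: 2024-05-05 14:57 UTC
Rule 2/3 (MYP, +05:00): 2024-03-18 19:36 UTC ≤ query < 2024-08-02 05:17 UTC
14·60 + 57 + 300 = 1197 min
1197 = 0·1440 + 1197; 1197 = 19·60 + 57 → 19:57, same day
→ 2024-05-05 19:57 MYP

2024-05-05 19:57 MYP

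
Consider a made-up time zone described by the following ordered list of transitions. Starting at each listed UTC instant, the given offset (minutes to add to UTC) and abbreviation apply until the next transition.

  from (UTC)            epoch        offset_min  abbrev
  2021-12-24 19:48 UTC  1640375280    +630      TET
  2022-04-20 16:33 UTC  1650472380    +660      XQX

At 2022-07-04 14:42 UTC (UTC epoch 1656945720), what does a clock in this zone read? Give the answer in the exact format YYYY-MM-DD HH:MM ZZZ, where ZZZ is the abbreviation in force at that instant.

2022-07-05 01:42 XQX

Query: 2022-07-04 14:42 UTC
Rule 2/2 (XQX, +11:00): 2022-04-20 16:33 UTC ≤ query < +∞
14·60 + 42 + 660 = 1542 min
1542 = 1·1440 + 102; 102 = 1·60 + 42 → 01:42, 2022-07-04 + 1 day = 2022-07-05
→ 2022-07-05 01:42 XQX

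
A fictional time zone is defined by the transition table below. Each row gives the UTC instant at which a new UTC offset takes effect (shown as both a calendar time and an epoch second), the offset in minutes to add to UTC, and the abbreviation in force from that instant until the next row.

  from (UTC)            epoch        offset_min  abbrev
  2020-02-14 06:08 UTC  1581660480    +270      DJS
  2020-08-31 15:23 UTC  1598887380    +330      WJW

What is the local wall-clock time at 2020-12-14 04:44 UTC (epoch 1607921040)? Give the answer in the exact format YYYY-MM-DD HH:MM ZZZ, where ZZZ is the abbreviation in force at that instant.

Query: 2020-12-14 04:44 UTC
Rule 2/2 (WJW, +05:30): 2020-08-31 15:23 UTC ≤ query < +∞
4·60 + 44 + 330 = 614 min
614 = 0·1440 + 614; 614 = 10·60 + 14 → 10:14, same day
→ 2020-12-14 10:14 WJW

2020-12-14 10:14 WJW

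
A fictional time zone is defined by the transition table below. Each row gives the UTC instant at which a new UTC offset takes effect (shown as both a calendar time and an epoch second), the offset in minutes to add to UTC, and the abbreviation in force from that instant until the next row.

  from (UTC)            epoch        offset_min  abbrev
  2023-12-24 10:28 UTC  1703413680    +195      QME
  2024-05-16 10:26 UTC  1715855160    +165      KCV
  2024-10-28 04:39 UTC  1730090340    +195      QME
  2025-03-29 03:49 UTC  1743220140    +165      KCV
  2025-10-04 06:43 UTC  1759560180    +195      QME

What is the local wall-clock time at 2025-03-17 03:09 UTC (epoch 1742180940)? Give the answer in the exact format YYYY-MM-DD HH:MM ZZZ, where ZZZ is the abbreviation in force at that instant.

Query: 2025-03-17 03:09 UTC
Rule 3/5 (QME, +03:15): 2024-10-28 04:39 UTC ≤ query < 2025-03-29 03:49 UTC
3·60 + 9 + 195 = 384 min
384 = 0·1440 + 384; 384 = 6·60 + 24 → 06:24, same day
→ 2025-03-17 06:24 QME

2025-03-17 06:24 QME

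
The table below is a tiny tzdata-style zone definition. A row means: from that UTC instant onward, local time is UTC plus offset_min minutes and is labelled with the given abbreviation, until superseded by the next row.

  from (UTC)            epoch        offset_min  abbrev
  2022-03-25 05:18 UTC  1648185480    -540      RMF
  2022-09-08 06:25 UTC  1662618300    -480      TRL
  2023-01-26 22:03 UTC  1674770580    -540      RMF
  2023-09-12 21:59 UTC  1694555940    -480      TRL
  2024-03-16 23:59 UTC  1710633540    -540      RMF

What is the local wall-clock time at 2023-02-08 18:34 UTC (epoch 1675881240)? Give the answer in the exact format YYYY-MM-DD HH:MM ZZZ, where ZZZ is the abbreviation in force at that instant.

Query: 2023-02-08 18:34 UTC
Rule 3/5 (RMF, -09:00): 2023-01-26 22:03 UTC ≤ query < 2023-09-12 21:59 UTC
18·60 + 34 - 540 = 574 min
574 = 0·1440 + 574; 574 = 9·60 + 34 → 09:34, same day
→ 2023-02-08 09:34 RMF

2023-02-08 09:34 RMF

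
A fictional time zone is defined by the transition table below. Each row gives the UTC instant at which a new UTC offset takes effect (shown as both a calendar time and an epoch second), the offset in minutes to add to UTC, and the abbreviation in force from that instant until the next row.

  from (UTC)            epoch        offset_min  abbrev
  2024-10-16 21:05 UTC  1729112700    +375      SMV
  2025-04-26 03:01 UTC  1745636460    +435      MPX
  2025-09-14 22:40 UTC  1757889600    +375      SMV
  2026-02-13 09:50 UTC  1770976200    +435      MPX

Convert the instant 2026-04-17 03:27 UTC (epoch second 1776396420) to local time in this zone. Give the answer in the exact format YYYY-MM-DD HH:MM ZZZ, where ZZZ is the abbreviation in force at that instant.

Query: 2026-04-17 03:27 UTC
Rule 4/4 (MPX, +07:15): 2026-02-13 09:50 UTC ≤ query < +∞
3·60 + 27 + 435 = 642 min
642 = 0·1440 + 642; 642 = 10·60 + 42 → 10:42, same day
→ 2026-04-17 10:42 MPX

2026-04-17 10:42 MPX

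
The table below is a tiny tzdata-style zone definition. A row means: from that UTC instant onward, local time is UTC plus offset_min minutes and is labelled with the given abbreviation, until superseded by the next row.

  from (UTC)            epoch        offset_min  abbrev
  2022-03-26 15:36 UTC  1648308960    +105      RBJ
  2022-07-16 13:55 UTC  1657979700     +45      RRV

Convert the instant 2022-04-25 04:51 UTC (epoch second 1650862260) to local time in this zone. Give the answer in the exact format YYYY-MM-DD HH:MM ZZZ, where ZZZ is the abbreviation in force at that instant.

2022-04-25 06:36 RBJ

Query: 2022-04-25 04:51 UTC
Rule 1/2 (RBJ, +01:45): 2022-03-26 15:36 UTC ≤ query < 2022-07-16 13:55 UTC
4·60 + 51 + 105 = 396 min
396 = 0·1440 + 396; 396 = 6·60 + 36 → 06:36, same day
→ 2022-04-25 06:36 RBJ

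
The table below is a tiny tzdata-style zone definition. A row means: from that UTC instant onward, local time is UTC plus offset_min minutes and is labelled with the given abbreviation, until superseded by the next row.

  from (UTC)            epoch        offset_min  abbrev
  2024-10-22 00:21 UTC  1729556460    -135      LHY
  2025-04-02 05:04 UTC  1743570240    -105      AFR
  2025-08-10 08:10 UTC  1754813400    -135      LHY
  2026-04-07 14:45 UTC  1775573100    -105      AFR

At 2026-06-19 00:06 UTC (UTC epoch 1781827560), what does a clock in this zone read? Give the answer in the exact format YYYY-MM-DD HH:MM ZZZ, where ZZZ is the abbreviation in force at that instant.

2026-06-18 22:21 AFR

Query: 2026-06-19 00:06 UTC
Rule 4/4 (AFR, -01:45): 2026-04-07 14:45 UTC ≤ query < +∞
0·60 + 6 - 105 = -99 min
-99 = -1·1440 + 1341; 1341 = 22·60 + 21 → 22:21, 2026-06-19 - 1 day = 2026-06-18
→ 2026-06-18 22:21 AFR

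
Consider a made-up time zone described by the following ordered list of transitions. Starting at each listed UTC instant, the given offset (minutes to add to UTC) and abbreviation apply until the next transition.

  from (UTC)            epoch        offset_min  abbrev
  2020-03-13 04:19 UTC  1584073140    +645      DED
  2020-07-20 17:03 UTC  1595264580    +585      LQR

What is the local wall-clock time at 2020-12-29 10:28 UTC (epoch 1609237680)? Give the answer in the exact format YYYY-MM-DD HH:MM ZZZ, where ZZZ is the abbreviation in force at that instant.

2020-12-29 20:13 LQR

Query: 2020-12-29 10:28 UTC
Rule 2/2 (LQR, +09:45): 2020-07-20 17:03 UTC ≤ query < +∞
10·60 + 28 + 585 = 1213 min
1213 = 0·1440 + 1213; 1213 = 20·60 + 13 → 20:13, same day
→ 2020-12-29 20:13 LQR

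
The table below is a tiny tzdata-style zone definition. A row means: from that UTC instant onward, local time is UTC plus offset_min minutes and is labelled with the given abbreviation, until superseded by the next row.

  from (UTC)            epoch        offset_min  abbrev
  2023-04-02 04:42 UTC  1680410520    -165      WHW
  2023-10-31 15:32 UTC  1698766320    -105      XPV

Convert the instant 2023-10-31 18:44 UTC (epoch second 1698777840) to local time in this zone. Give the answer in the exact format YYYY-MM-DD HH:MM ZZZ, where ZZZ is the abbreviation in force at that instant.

2023-10-31 16:59 XPV

Query: 2023-10-31 18:44 UTC
Rule 2/2 (XPV, -01:45): 2023-10-31 15:32 UTC ≤ query < +∞
18·60 + 44 - 105 = 1019 min
1019 = 0·1440 + 1019; 1019 = 16·60 + 59 → 16:59, same day
→ 2023-10-31 16:59 XPV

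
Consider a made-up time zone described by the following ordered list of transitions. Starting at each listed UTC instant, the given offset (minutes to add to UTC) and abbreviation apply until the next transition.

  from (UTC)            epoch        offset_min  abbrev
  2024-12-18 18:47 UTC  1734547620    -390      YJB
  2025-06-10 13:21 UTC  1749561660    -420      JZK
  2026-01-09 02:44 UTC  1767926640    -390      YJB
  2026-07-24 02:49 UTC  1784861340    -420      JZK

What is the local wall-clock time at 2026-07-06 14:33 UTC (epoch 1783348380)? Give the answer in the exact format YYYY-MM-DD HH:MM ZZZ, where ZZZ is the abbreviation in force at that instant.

Query: 2026-07-06 14:33 UTC
Rule 3/4 (YJB, -06:30): 2026-01-09 02:44 UTC ≤ query < 2026-07-24 02:49 UTC
14·60 + 33 - 390 = 483 min
483 = 0·1440 + 483; 483 = 8·60 + 3 → 08:03, same day
→ 2026-07-06 08:03 YJB

2026-07-06 08:03 YJB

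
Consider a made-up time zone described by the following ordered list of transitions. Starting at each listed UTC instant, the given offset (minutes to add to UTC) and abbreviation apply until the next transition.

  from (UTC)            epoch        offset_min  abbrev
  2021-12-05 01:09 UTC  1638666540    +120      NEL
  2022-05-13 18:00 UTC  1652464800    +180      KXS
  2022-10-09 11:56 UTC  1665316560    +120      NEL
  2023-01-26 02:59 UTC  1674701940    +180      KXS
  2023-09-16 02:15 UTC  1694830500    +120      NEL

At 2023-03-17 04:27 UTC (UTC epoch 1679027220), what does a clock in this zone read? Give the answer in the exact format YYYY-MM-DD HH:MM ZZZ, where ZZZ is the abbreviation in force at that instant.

Query: 2023-03-17 04:27 UTC
Rule 4/5 (KXS, +03:00): 2023-01-26 02:59 UTC ≤ query < 2023-09-16 02:15 UTC
4·60 + 27 + 180 = 447 min
447 = 0·1440 + 447; 447 = 7·60 + 27 → 07:27, same day
→ 2023-03-17 07:27 KXS

2023-03-17 07:27 KXS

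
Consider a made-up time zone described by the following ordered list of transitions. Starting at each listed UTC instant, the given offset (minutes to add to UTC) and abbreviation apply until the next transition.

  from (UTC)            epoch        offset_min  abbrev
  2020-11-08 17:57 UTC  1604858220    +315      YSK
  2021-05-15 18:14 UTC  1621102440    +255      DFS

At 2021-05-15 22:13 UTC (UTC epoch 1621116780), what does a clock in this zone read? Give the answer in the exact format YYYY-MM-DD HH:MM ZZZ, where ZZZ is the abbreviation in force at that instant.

2021-05-16 02:28 DFS

Query: 2021-05-15 22:13 UTC
Rule 2/2 (DFS, +04:15): 2021-05-15 18:14 UTC ≤ query < +∞
22·60 + 13 + 255 = 1588 min
1588 = 1·1440 + 148; 148 = 2·60 + 28 → 02:28, 2021-05-15 + 1 day = 2021-05-16
→ 2021-05-16 02:28 DFS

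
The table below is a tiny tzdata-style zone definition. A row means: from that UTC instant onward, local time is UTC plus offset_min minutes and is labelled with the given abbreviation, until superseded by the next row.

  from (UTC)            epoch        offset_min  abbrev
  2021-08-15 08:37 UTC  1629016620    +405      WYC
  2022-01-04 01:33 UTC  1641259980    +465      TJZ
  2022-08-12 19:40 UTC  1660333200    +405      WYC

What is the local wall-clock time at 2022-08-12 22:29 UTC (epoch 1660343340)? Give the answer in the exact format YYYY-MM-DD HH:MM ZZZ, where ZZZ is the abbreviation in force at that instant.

2022-08-13 05:14 WYC

Query: 2022-08-12 22:29 UTC
Rule 3/3 (WYC, +06:45): 2022-08-12 19:40 UTC ≤ query < +∞
22·60 + 29 + 405 = 1754 min
1754 = 1·1440 + 314; 314 = 5·60 + 14 → 05:14, 2022-08-12 + 1 day = 2022-08-13
→ 2022-08-13 05:14 WYC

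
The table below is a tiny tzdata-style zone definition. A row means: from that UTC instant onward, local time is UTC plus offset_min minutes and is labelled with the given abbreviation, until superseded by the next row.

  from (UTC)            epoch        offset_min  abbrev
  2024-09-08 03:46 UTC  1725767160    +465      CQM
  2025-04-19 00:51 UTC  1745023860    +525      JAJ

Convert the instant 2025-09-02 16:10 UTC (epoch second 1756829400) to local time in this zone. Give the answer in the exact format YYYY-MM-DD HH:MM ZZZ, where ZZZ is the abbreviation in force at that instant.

Query: 2025-09-02 16:10 UTC
Rule 2/2 (JAJ, +08:45): 2025-04-19 00:51 UTC ≤ query < +∞
16·60 + 10 + 525 = 1495 min
1495 = 1·1440 + 55; 55 = 0·60 + 55 → 00:55, 2025-09-02 + 1 day = 2025-09-03
→ 2025-09-03 00:55 JAJ

2025-09-03 00:55 JAJ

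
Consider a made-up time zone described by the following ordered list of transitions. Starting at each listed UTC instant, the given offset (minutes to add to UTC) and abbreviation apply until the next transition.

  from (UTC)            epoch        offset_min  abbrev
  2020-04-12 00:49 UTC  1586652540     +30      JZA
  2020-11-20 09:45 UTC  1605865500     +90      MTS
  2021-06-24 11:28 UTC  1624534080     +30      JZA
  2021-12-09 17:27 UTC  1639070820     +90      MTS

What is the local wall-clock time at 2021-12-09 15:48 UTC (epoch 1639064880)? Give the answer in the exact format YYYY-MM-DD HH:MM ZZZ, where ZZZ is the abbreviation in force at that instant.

Query: 2021-12-09 15:48 UTC
Rule 3/4 (JZA, +00:30): 2021-06-24 11:28 UTC ≤ query < 2021-12-09 17:27 UTC
15·60 + 48 + 30 = 978 min
978 = 0·1440 + 978; 978 = 16·60 + 18 → 16:18, same day
→ 2021-12-09 16:18 JZA

2021-12-09 16:18 JZA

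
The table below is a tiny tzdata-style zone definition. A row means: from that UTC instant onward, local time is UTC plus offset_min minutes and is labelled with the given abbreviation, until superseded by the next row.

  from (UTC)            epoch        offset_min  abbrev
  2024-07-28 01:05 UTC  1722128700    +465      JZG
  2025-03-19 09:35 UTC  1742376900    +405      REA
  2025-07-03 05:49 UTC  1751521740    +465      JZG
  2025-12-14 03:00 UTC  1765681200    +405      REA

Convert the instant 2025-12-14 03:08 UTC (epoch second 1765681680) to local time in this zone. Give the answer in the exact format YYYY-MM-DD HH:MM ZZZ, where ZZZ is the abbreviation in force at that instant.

2025-12-14 09:53 REA

Query: 2025-12-14 03:08 UTC
Rule 4/4 (REA, +06:45): 2025-12-14 03:00 UTC ≤ query < +∞
3·60 + 8 + 405 = 593 min
593 = 0·1440 + 593; 593 = 9·60 + 53 → 09:53, same day
→ 2025-12-14 09:53 REA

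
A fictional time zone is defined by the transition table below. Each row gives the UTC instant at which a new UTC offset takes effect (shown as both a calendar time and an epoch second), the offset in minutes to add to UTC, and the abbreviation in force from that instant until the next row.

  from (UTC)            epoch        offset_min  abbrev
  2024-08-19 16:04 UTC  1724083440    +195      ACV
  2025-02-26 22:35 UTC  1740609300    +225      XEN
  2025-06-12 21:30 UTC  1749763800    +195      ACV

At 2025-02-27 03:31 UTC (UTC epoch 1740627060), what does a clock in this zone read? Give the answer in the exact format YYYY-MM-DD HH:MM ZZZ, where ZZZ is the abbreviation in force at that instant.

Query: 2025-02-27 03:31 UTC
Rule 2/3 (XEN, +03:45): 2025-02-26 22:35 UTC ≤ query < 2025-06-12 21:30 UTC
3·60 + 31 + 225 = 436 min
436 = 0·1440 + 436; 436 = 7·60 + 16 → 07:16, same day
→ 2025-02-27 07:16 XEN

2025-02-27 07:16 XEN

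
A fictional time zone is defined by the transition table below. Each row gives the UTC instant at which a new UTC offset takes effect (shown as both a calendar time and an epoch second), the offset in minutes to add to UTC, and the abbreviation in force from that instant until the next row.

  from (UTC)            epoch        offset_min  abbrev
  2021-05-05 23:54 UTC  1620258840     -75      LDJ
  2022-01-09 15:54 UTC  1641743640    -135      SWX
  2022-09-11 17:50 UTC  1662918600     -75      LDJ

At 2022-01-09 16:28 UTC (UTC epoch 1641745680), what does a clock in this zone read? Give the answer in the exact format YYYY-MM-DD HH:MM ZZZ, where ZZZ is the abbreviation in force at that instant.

Query: 2022-01-09 16:28 UTC
Rule 2/3 (SWX, -02:15): 2022-01-09 15:54 UTC ≤ query < 2022-09-11 17:50 UTC
16·60 + 28 - 135 = 853 min
853 = 0·1440 + 853; 853 = 14·60 + 13 → 14:13, same day
→ 2022-01-09 14:13 SWX

2022-01-09 14:13 SWX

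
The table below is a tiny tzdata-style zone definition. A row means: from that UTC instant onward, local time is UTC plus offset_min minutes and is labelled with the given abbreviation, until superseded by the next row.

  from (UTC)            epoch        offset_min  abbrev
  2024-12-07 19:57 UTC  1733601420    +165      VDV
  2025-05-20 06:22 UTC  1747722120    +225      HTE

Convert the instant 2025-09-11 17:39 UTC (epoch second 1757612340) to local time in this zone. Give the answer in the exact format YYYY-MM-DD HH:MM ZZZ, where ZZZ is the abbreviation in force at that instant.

Query: 2025-09-11 17:39 UTC
Rule 2/2 (HTE, +03:45): 2025-05-20 06:22 UTC ≤ query < +∞
17·60 + 39 + 225 = 1284 min
1284 = 0·1440 + 1284; 1284 = 21·60 + 24 → 21:24, same day
→ 2025-09-11 21:24 HTE

2025-09-11 21:24 HTE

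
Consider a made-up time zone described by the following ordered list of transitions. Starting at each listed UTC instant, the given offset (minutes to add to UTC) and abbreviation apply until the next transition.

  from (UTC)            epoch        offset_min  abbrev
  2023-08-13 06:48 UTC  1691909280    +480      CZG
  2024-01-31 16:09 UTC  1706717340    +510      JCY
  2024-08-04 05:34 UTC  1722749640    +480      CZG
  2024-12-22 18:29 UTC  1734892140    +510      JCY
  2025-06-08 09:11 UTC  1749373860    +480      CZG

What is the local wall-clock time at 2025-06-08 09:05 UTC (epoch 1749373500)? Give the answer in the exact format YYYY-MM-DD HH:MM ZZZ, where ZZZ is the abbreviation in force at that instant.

Query: 2025-06-08 09:05 UTC
Rule 4/5 (JCY, +08:30): 2024-12-22 18:29 UTC ≤ query < 2025-06-08 09:11 UTC
9·60 + 5 + 510 = 1055 min
1055 = 0·1440 + 1055; 1055 = 17·60 + 35 → 17:35, same day
→ 2025-06-08 17:35 JCY

2025-06-08 17:35 JCY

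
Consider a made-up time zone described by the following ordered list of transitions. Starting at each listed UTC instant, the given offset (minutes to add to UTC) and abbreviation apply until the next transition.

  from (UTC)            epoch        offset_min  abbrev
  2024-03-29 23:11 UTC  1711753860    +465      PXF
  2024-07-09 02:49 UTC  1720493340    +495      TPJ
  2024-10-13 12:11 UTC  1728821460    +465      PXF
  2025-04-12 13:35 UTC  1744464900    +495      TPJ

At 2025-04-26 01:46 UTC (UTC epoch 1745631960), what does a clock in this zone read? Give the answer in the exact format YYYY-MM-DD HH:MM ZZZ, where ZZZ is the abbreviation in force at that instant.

Query: 2025-04-26 01:46 UTC
Rule 4/4 (TPJ, +08:15): 2025-04-12 13:35 UTC ≤ query < +∞
1·60 + 46 + 495 = 601 min
601 = 0·1440 + 601; 601 = 10·60 + 1 → 10:01, same day
→ 2025-04-26 10:01 TPJ

2025-04-26 10:01 TPJ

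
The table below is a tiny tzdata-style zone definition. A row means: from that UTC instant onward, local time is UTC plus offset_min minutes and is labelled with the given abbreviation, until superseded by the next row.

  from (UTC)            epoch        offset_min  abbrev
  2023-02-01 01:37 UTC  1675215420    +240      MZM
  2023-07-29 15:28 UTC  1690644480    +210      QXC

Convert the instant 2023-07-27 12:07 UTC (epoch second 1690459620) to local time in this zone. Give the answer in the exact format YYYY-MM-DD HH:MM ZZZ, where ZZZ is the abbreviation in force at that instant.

2023-07-27 16:07 MZM

Query: 2023-07-27 12:07 UTC
Rule 1/2 (MZM, +04:00): 2023-02-01 01:37 UTC ≤ query < 2023-07-29 15:28 UTC
12·60 + 7 + 240 = 967 min
967 = 0·1440 + 967; 967 = 16·60 + 7 → 16:07, same day
→ 2023-07-27 16:07 MZM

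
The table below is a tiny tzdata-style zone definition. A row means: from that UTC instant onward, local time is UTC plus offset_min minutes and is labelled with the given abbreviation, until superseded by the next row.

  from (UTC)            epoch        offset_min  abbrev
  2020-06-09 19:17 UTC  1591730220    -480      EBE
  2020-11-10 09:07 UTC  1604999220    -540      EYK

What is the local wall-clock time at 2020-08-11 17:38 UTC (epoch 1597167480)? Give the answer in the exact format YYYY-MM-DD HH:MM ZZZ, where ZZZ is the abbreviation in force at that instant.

Query: 2020-08-11 17:38 UTC
Rule 1/2 (EBE, -08:00): 2020-06-09 19:17 UTC ≤ query < 2020-11-10 09:07 UTC
17·60 + 38 - 480 = 578 min
578 = 0·1440 + 578; 578 = 9·60 + 38 → 09:38, same day
→ 2020-08-11 09:38 EBE

2020-08-11 09:38 EBE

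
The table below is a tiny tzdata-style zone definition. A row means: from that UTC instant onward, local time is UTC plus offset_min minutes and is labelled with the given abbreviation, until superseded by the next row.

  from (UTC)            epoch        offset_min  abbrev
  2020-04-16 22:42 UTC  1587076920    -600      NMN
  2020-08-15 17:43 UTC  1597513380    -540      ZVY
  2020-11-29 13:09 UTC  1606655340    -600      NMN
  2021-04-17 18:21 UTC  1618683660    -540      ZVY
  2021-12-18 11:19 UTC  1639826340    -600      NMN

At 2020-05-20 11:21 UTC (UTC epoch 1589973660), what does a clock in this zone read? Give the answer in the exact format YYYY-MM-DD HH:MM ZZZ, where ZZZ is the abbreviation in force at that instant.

2020-05-20 01:21 NMN

Query: 2020-05-20 11:21 UTC
Rule 1/5 (NMN, -10:00): 2020-04-16 22:42 UTC ≤ query < 2020-08-15 17:43 UTC
11·60 + 21 - 600 = 81 min
81 = 0·1440 + 81; 81 = 1·60 + 21 → 01:21, same day
→ 2020-05-20 01:21 NMN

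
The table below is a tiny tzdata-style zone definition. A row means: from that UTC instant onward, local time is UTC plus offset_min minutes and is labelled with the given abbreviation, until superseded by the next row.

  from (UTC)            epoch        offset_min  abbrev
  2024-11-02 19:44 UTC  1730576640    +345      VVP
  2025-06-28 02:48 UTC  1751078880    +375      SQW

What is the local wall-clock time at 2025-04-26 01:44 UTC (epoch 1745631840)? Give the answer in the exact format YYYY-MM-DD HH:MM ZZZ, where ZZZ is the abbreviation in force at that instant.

Query: 2025-04-26 01:44 UTC
Rule 1/2 (VVP, +05:45): 2024-11-02 19:44 UTC ≤ query < 2025-06-28 02:48 UTC
1·60 + 44 + 345 = 449 min
449 = 0·1440 + 449; 449 = 7·60 + 29 → 07:29, same day
→ 2025-04-26 07:29 VVP

2025-04-26 07:29 VVP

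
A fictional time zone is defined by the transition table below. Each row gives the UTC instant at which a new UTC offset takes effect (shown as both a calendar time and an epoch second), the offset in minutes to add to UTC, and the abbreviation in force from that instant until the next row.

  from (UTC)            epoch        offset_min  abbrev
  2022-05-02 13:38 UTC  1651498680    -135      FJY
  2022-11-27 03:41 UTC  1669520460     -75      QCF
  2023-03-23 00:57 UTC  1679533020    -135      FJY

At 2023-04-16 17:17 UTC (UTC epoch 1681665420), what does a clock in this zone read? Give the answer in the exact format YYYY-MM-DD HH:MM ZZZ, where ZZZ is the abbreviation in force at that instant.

2023-04-16 15:02 FJY

Query: 2023-04-16 17:17 UTC
Rule 3/3 (FJY, -02:15): 2023-03-23 00:57 UTC ≤ query < +∞
17·60 + 17 - 135 = 902 min
902 = 0·1440 + 902; 902 = 15·60 + 2 → 15:02, same day
→ 2023-04-16 15:02 FJY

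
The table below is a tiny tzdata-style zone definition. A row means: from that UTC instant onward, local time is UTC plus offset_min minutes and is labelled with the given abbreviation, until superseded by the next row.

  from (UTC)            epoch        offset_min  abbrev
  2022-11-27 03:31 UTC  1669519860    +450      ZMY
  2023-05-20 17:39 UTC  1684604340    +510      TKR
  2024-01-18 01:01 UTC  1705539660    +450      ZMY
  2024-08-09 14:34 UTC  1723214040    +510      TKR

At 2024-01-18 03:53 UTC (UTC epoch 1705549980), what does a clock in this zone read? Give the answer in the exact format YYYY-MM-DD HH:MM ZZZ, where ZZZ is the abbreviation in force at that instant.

Query: 2024-01-18 03:53 UTC
Rule 3/4 (ZMY, +07:30): 2024-01-18 01:01 UTC ≤ query < 2024-08-09 14:34 UTC
3·60 + 53 + 450 = 683 min
683 = 0·1440 + 683; 683 = 11·60 + 23 → 11:23, same day
→ 2024-01-18 11:23 ZMY

2024-01-18 11:23 ZMY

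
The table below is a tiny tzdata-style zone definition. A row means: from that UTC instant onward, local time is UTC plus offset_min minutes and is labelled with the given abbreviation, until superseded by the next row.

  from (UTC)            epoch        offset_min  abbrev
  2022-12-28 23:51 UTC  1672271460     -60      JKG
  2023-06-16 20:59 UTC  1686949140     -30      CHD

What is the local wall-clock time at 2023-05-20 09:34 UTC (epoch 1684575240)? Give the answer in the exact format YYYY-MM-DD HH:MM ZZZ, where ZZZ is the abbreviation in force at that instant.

Query: 2023-05-20 09:34 UTC
Rule 1/2 (JKG, -01:00): 2022-12-28 23:51 UTC ≤ query < 2023-06-16 20:59 UTC
9·60 + 34 - 60 = 514 min
514 = 0·1440 + 514; 514 = 8·60 + 34 → 08:34, same day
→ 2023-05-20 08:34 JKG

2023-05-20 08:34 JKG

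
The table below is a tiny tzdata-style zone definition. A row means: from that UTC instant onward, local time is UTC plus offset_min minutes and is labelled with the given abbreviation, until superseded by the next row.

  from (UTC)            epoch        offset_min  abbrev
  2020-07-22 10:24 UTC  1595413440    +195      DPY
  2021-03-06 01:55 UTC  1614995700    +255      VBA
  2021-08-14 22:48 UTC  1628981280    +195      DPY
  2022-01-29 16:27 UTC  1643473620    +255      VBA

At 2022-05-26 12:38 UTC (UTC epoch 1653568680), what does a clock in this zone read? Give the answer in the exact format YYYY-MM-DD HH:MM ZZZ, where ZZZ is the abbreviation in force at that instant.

2022-05-26 16:53 VBA

Query: 2022-05-26 12:38 UTC
Rule 4/4 (VBA, +04:15): 2022-01-29 16:27 UTC ≤ query < +∞
12·60 + 38 + 255 = 1013 min
1013 = 0·1440 + 1013; 1013 = 16·60 + 53 → 16:53, same day
→ 2022-05-26 16:53 VBA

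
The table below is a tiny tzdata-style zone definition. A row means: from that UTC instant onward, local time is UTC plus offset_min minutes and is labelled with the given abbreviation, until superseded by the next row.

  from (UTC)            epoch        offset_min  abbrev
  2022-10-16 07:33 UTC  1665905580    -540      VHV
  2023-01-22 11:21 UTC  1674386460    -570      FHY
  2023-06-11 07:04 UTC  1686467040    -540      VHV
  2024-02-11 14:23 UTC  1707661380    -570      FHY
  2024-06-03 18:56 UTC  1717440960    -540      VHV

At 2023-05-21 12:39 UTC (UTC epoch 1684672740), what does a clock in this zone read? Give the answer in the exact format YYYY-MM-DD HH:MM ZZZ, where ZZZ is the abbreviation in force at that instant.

Query: 2023-05-21 12:39 UTC
Rule 2/5 (FHY, -09:30): 2023-01-22 11:21 UTC ≤ query < 2023-06-11 07:04 UTC
12·60 + 39 - 570 = 189 min
189 = 0·1440 + 189; 189 = 3·60 + 9 → 03:09, same day
→ 2023-05-21 03:09 FHY

2023-05-21 03:09 FHY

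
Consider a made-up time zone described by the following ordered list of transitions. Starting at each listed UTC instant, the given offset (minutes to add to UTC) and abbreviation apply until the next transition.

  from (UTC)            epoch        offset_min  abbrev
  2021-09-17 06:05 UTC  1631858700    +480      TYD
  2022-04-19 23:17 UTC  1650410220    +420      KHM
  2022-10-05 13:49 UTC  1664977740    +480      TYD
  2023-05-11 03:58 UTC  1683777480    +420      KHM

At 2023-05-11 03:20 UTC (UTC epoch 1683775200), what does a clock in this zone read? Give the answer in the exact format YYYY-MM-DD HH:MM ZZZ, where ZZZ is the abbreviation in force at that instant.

2023-05-11 11:20 TYD

Query: 2023-05-11 03:20 UTC
Rule 3/4 (TYD, +08:00): 2022-10-05 13:49 UTC ≤ query < 2023-05-11 03:58 UTC
3·60 + 20 + 480 = 680 min
680 = 0·1440 + 680; 680 = 11·60 + 20 → 11:20, same day
→ 2023-05-11 11:20 TYD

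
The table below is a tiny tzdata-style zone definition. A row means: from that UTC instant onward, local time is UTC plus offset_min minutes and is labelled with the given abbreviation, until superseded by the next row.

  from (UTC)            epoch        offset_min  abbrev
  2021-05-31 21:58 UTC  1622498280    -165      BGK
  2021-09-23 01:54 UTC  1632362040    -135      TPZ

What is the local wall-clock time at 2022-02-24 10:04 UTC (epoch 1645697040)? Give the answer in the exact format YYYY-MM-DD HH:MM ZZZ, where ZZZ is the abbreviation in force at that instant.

2022-02-24 07:49 TPZ

Query: 2022-02-24 10:04 UTC
Rule 2/2 (TPZ, -02:15): 2021-09-23 01:54 UTC ≤ query < +∞
10·60 + 4 - 135 = 469 min
469 = 0·1440 + 469; 469 = 7·60 + 49 → 07:49, same day
→ 2022-02-24 07:49 TPZ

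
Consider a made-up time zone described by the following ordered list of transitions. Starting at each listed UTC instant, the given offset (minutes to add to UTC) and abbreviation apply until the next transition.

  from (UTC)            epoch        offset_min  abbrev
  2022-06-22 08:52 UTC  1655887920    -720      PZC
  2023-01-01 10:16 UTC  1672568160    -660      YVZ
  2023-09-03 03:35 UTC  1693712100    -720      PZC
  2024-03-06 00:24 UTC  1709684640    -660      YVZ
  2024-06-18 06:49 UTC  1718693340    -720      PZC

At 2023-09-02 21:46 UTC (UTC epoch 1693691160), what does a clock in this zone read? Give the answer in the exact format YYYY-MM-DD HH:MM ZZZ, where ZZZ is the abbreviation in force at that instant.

2023-09-02 10:46 YVZ

Query: 2023-09-02 21:46 UTC
Rule 2/5 (YVZ, -11:00): 2023-01-01 10:16 UTC ≤ query < 2023-09-03 03:35 UTC
21·60 + 46 - 660 = 646 min
646 = 0·1440 + 646; 646 = 10·60 + 46 → 10:46, same day
→ 2023-09-02 10:46 YVZ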